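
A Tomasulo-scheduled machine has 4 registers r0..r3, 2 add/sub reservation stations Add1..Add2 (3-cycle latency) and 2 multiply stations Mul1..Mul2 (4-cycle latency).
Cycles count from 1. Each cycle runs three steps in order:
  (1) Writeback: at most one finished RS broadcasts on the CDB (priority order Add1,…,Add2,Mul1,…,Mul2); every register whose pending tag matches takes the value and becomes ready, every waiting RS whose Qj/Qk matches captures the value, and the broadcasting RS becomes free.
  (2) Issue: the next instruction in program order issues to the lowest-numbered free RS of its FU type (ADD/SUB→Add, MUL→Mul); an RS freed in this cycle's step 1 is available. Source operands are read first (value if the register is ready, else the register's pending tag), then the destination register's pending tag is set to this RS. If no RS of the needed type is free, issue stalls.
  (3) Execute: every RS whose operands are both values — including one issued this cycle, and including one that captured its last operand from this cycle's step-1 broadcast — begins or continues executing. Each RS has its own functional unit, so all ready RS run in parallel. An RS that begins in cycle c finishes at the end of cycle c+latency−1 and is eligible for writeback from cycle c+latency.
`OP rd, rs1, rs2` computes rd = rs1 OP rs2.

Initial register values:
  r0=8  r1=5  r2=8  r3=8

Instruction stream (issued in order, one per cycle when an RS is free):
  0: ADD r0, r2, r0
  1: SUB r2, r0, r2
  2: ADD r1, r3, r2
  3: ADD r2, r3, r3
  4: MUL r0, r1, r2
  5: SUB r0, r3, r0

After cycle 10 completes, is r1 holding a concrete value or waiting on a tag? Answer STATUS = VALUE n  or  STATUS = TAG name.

cycle 1: issue ADD r0<-Add1 // r0:Add1,r1:5,r2:8,r3:8
cycle 2: issue SUB r2<-Add2 // r0:Add1,r1:5,r2:Add2,r3:8
cycle 3: stall // r0:Add1,r1:5,r2:Add2,r3:8
cycle 4: CDB Add1=16; issue ADD r1<-Add1 // r0:16,r1:Add1,r2:Add2,r3:8
cycle 5: stall // r0:16,r1:Add1,r2:Add2,r3:8
cycle 6: stall // r0:16,r1:Add1,r2:Add2,r3:8
cycle 7: CDB Add2=8; issue ADD r2<-Add2 // r0:16,r1:Add1,r2:Add2,r3:8
cycle 8: issue MUL r0<-Mul1 // r0:Mul1,r1:Add1,r2:Add2,r3:8
cycle 9: stall // r0:Mul1,r1:Add1,r2:Add2,r3:8
cycle 10: CDB Add1=16; issue SUB r0<-Add1 // r0:Add1,r1:16,r2:Add2,r3:8

STATUS = VALUE 16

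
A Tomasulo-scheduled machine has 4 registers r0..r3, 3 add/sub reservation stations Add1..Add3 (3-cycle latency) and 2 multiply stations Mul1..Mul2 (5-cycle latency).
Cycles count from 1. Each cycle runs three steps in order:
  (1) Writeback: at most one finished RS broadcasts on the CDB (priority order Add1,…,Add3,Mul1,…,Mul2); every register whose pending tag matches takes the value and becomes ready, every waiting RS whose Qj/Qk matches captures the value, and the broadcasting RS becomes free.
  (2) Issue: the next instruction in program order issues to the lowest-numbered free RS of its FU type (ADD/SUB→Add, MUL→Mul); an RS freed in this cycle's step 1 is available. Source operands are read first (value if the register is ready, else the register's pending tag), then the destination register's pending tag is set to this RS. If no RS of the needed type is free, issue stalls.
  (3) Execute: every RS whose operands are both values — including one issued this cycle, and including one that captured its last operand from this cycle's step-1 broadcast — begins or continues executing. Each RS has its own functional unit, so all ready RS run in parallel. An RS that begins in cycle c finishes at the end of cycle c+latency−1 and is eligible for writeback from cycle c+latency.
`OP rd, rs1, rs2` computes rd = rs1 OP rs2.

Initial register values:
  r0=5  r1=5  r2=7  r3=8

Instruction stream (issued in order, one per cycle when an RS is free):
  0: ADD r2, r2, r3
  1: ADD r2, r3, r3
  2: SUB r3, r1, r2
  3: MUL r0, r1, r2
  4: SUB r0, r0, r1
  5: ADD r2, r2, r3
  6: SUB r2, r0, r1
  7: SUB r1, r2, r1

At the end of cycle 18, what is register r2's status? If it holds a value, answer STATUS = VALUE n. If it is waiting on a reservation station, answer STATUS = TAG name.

STATUS = VALUE 70

  c1: issue ADD r2<-Add1  regs: r0:5,r1:5,r2:Add1,r3:8
  c2: issue ADD r2<-Add2  regs: r0:5,r1:5,r2:Add2,r3:8
  c3: issue SUB r3<-Add3  regs: r0:5,r1:5,r2:Add2,r3:Add3
  c4: CDB Add1=15; issue MUL r0<-Mul1  regs: r0:Mul1,r1:5,r2:Add2,r3:Add3
  c5: CDB Add2=16; issue SUB r0<-Add1  regs: r0:Add1,r1:5,r2:16,r3:Add3
  c6: issue ADD r2<-Add2  regs: r0:Add1,r1:5,r2:Add2,r3:Add3
  c7: stall  regs: r0:Add1,r1:5,r2:Add2,r3:Add3
  c8: CDB Add3=-11; issue SUB r2<-Add3  regs: r0:Add1,r1:5,r2:Add3,r3:-11
  c9: stall  regs: r0:Add1,r1:5,r2:Add3,r3:-11
  c10: CDB Mul1=80; stall  regs: r0:Add1,r1:5,r2:Add3,r3:-11
  c11: CDB Add2=5; issue SUB r1<-Add2  regs: r0:Add1,r1:Add2,r2:Add3,r3:-11
  c12: -  regs: r0:Add1,r1:Add2,r2:Add3,r3:-11
  c13: CDB Add1=75  regs: r0:75,r1:Add2,r2:Add3,r3:-11
  c14: -  regs: r0:75,r1:Add2,r2:Add3,r3:-11
  c15: -  regs: r0:75,r1:Add2,r2:Add3,r3:-11
  c16: CDB Add3=70  regs: r0:75,r1:Add2,r2:70,r3:-11
  c17: -  regs: r0:75,r1:Add2,r2:70,r3:-11
  c18: -  regs: r0:75,r1:Add2,r2:70,r3:-11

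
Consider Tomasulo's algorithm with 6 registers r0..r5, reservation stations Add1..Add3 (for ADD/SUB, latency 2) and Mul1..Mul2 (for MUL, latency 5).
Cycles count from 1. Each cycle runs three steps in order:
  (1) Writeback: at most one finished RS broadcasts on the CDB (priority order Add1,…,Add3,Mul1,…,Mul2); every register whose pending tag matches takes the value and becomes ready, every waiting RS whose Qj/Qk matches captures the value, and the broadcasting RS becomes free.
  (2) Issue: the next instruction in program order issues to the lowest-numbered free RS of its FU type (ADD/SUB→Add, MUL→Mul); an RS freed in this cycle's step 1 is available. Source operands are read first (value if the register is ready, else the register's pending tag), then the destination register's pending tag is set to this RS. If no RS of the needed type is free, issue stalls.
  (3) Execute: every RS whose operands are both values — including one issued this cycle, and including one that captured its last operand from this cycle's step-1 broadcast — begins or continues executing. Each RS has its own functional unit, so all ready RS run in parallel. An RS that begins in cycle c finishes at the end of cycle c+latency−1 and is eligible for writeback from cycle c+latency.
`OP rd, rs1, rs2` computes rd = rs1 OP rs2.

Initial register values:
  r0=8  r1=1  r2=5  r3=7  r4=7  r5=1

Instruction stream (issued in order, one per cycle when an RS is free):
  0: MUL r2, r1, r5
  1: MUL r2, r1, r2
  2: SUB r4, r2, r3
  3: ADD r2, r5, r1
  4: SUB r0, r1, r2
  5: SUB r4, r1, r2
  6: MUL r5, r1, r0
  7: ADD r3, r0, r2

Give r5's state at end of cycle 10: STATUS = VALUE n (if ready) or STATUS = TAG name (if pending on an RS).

  c1: issue MUL r2<-Mul1  regs: r0:8,r1:1,r2:Mul1,r3:7,r4:7,r5:1
  c2: issue MUL r2<-Mul2  regs: r0:8,r1:1,r2:Mul2,r3:7,r4:7,r5:1
  c3: issue SUB r4<-Add1  regs: r0:8,r1:1,r2:Mul2,r3:7,r4:Add1,r5:1
  c4: issue ADD r2<-Add2  regs: r0:8,r1:1,r2:Add2,r3:7,r4:Add1,r5:1
  c5: issue SUB r0<-Add3  regs: r0:Add3,r1:1,r2:Add2,r3:7,r4:Add1,r5:1
  c6: CDB Add2=2; issue SUB r4<-Add2  regs: r0:Add3,r1:1,r2:2,r3:7,r4:Add2,r5:1
  c7: CDB Mul1=1; issue MUL r5<-Mul1  regs: r0:Add3,r1:1,r2:2,r3:7,r4:Add2,r5:Mul1
  c8: CDB Add2=-1; issue ADD r3<-Add2  regs: r0:Add3,r1:1,r2:2,r3:Add2,r4:-1,r5:Mul1
  c9: CDB Add3=-1  regs: r0:-1,r1:1,r2:2,r3:Add2,r4:-1,r5:Mul1
  c10: -  regs: r0:-1,r1:1,r2:2,r3:Add2,r4:-1,r5:Mul1

STATUS = TAG Mul1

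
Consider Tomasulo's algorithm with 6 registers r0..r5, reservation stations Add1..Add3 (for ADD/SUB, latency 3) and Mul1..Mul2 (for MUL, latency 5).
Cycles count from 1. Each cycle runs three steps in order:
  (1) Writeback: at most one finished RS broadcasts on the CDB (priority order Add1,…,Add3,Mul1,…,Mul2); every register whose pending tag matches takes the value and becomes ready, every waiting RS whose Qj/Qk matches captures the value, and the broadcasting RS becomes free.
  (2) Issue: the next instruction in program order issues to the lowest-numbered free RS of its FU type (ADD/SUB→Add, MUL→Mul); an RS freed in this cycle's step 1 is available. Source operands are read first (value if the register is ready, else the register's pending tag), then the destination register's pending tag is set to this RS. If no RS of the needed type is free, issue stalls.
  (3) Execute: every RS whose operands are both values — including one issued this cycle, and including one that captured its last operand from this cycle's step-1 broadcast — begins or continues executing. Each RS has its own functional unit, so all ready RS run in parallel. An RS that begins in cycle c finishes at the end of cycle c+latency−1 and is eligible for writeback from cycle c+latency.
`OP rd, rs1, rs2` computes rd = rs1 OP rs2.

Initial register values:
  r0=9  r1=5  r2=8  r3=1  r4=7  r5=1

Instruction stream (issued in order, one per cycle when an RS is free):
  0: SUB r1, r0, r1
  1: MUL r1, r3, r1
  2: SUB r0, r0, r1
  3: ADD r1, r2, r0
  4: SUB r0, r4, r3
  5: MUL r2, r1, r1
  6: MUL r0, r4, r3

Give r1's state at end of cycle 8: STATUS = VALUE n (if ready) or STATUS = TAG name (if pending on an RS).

STATUS = TAG Add1

c1: issue SUB r1<-Add1 | r0:9,r1:Add1,r2:8,r3:1,r4:7,r5:1
c2: issue MUL r1<-Mul1 | r0:9,r1:Mul1,r2:8,r3:1,r4:7,r5:1
c3: issue SUB r0<-Add2 | r0:Add2,r1:Mul1,r2:8,r3:1,r4:7,r5:1
c4: CDB Add1=4; issue ADD r1<-Add1 | r0:Add2,r1:Add1,r2:8,r3:1,r4:7,r5:1
c5: issue SUB r0<-Add3 | r0:Add3,r1:Add1,r2:8,r3:1,r4:7,r5:1
c6: issue MUL r2<-Mul2 | r0:Add3,r1:Add1,r2:Mul2,r3:1,r4:7,r5:1
c7: stall | r0:Add3,r1:Add1,r2:Mul2,r3:1,r4:7,r5:1
c8: CDB Add3=6; stall | r0:6,r1:Add1,r2:Mul2,r3:1,r4:7,r5:1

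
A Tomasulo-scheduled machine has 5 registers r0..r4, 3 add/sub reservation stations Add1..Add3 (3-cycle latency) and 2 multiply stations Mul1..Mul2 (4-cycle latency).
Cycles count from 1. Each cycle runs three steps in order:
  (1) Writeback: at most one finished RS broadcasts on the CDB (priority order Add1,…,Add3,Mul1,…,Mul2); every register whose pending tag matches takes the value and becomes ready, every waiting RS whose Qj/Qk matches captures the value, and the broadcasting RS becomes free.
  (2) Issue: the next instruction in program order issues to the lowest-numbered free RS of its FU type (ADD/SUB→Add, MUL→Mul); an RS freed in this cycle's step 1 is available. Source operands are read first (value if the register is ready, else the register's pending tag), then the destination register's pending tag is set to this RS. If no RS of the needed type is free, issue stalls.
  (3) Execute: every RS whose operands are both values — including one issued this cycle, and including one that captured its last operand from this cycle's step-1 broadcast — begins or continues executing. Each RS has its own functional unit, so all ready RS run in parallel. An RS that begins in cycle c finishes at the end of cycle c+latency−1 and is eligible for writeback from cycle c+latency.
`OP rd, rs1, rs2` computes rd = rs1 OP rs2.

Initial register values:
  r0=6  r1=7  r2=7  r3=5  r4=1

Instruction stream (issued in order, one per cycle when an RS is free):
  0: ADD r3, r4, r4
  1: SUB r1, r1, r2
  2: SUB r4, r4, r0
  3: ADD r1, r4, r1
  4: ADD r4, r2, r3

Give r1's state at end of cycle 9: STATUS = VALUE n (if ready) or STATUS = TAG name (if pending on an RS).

STATUS = VALUE -5

cycle 1: issue ADD r3<-Add1 // r0:6,r1:7,r2:7,r3:Add1,r4:1
cycle 2: issue SUB r1<-Add2 // r0:6,r1:Add2,r2:7,r3:Add1,r4:1
cycle 3: issue SUB r4<-Add3 // r0:6,r1:Add2,r2:7,r3:Add1,r4:Add3
cycle 4: CDB Add1=2; issue ADD r1<-Add1 // r0:6,r1:Add1,r2:7,r3:2,r4:Add3
cycle 5: CDB Add2=0; issue ADD r4<-Add2 // r0:6,r1:Add1,r2:7,r3:2,r4:Add2
cycle 6: CDB Add3=-5 // r0:6,r1:Add1,r2:7,r3:2,r4:Add2
cycle 7: - // r0:6,r1:Add1,r2:7,r3:2,r4:Add2
cycle 8: CDB Add2=9 // r0:6,r1:Add1,r2:7,r3:2,r4:9
cycle 9: CDB Add1=-5 // r0:6,r1:-5,r2:7,r3:2,r4:9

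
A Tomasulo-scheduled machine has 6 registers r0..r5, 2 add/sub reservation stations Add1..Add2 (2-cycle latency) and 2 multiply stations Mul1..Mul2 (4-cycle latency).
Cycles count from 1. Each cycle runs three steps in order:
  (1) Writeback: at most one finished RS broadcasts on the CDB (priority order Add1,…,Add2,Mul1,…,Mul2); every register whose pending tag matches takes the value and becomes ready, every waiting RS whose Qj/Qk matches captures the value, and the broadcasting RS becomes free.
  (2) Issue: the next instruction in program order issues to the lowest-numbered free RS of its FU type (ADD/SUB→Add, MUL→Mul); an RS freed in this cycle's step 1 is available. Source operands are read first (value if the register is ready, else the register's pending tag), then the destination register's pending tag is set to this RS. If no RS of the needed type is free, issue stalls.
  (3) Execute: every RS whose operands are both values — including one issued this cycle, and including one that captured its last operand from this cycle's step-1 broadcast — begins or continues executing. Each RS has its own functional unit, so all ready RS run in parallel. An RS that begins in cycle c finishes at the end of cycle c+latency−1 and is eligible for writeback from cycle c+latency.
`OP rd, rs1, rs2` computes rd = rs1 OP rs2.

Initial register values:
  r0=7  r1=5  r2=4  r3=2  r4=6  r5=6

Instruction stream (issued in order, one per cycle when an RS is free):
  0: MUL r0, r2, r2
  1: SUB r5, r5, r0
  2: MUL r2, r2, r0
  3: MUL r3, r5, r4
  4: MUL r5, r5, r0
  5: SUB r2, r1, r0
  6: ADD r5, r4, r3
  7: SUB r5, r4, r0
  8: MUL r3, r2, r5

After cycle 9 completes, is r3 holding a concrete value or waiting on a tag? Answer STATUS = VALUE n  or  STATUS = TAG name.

STATUS = TAG Mul1

c1: issue MUL r0<-Mul1 | r0:Mul1,r1:5,r2:4,r3:2,r4:6,r5:6
c2: issue SUB r5<-Add1 | r0:Mul1,r1:5,r2:4,r3:2,r4:6,r5:Add1
c3: issue MUL r2<-Mul2 | r0:Mul1,r1:5,r2:Mul2,r3:2,r4:6,r5:Add1
c4: stall | r0:Mul1,r1:5,r2:Mul2,r3:2,r4:6,r5:Add1
c5: CDB Mul1=16; issue MUL r3<-Mul1 | r0:16,r1:5,r2:Mul2,r3:Mul1,r4:6,r5:Add1
c6: stall | r0:16,r1:5,r2:Mul2,r3:Mul1,r4:6,r5:Add1
c7: CDB Add1=-10; stall | r0:16,r1:5,r2:Mul2,r3:Mul1,r4:6,r5:-10
c8: stall | r0:16,r1:5,r2:Mul2,r3:Mul1,r4:6,r5:-10
c9: CDB Mul2=64; issue MUL r5<-Mul2 | r0:16,r1:5,r2:64,r3:Mul1,r4:6,r5:Mul2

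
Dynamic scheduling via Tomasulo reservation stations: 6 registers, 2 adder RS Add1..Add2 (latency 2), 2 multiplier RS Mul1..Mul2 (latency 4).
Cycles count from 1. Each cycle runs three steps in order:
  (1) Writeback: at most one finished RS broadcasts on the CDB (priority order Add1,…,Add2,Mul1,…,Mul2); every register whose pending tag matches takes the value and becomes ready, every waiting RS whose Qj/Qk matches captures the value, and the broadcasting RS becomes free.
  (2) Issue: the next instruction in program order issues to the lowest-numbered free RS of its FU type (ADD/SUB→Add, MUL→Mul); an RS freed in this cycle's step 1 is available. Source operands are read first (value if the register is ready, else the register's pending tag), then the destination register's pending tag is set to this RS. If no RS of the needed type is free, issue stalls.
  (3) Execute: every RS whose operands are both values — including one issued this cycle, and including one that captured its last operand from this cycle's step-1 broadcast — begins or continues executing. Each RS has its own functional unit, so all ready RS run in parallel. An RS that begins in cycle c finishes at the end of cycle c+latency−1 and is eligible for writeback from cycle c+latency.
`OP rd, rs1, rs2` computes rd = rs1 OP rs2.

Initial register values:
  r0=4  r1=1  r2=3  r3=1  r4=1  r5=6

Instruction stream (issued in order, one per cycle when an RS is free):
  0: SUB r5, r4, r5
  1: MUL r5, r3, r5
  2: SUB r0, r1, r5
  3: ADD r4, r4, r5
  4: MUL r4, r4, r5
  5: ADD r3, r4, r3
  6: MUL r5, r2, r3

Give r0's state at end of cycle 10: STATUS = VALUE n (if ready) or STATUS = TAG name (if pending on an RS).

  c1: issue SUB r5<-Add1  regs: r0:4,r1:1,r2:3,r3:1,r4:1,r5:Add1
  c2: issue MUL r5<-Mul1  regs: r0:4,r1:1,r2:3,r3:1,r4:1,r5:Mul1
  c3: CDB Add1=-5; issue SUB r0<-Add1  regs: r0:Add1,r1:1,r2:3,r3:1,r4:1,r5:Mul1
  c4: issue ADD r4<-Add2  regs: r0:Add1,r1:1,r2:3,r3:1,r4:Add2,r5:Mul1
  c5: issue MUL r4<-Mul2  regs: r0:Add1,r1:1,r2:3,r3:1,r4:Mul2,r5:Mul1
  c6: stall  regs: r0:Add1,r1:1,r2:3,r3:1,r4:Mul2,r5:Mul1
  c7: CDB Mul1=-5; stall  regs: r0:Add1,r1:1,r2:3,r3:1,r4:Mul2,r5:-5
  c8: stall  regs: r0:Add1,r1:1,r2:3,r3:1,r4:Mul2,r5:-5
  c9: CDB Add1=6; issue ADD r3<-Add1  regs: r0:6,r1:1,r2:3,r3:Add1,r4:Mul2,r5:-5
  c10: CDB Add2=-4; issue MUL r5<-Mul1  regs: r0:6,r1:1,r2:3,r3:Add1,r4:Mul2,r5:Mul1

STATUS = VALUE 6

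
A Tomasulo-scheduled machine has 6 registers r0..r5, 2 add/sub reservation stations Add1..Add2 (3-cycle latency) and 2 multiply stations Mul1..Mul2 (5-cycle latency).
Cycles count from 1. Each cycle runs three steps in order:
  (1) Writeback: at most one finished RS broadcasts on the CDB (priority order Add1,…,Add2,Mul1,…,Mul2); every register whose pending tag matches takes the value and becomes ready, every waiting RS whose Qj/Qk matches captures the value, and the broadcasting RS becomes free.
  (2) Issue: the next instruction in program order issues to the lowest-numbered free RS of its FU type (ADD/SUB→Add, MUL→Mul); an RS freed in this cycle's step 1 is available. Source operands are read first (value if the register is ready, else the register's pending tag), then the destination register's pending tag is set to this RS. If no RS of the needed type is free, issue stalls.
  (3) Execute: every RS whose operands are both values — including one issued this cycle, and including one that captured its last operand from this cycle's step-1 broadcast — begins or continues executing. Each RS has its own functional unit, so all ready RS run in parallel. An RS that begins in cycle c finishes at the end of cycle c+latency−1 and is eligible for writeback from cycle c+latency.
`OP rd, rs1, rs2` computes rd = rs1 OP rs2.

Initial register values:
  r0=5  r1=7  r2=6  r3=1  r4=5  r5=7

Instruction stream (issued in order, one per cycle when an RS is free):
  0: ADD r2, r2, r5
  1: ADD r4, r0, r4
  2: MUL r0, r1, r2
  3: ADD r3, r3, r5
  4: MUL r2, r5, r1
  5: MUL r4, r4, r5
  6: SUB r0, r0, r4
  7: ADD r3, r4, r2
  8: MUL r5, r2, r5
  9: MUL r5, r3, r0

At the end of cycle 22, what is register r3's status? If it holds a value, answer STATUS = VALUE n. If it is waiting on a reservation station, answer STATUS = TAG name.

cycle 1: issue ADD r2<-Add1 // r0:5,r1:7,r2:Add1,r3:1,r4:5,r5:7
cycle 2: issue ADD r4<-Add2 // r0:5,r1:7,r2:Add1,r3:1,r4:Add2,r5:7
cycle 3: issue MUL r0<-Mul1 // r0:Mul1,r1:7,r2:Add1,r3:1,r4:Add2,r5:7
cycle 4: CDB Add1=13; issue ADD r3<-Add1 // r0:Mul1,r1:7,r2:13,r3:Add1,r4:Add2,r5:7
cycle 5: CDB Add2=10; issue MUL r2<-Mul2 // r0:Mul1,r1:7,r2:Mul2,r3:Add1,r4:10,r5:7
cycle 6: stall // r0:Mul1,r1:7,r2:Mul2,r3:Add1,r4:10,r5:7
cycle 7: CDB Add1=8; stall // r0:Mul1,r1:7,r2:Mul2,r3:8,r4:10,r5:7
cycle 8: stall // r0:Mul1,r1:7,r2:Mul2,r3:8,r4:10,r5:7
cycle 9: CDB Mul1=91; issue MUL r4<-Mul1 // r0:91,r1:7,r2:Mul2,r3:8,r4:Mul1,r5:7
cycle 10: CDB Mul2=49; issue SUB r0<-Add1 // r0:Add1,r1:7,r2:49,r3:8,r4:Mul1,r5:7
cycle 11: issue ADD r3<-Add2 // r0:Add1,r1:7,r2:49,r3:Add2,r4:Mul1,r5:7
cycle 12: issue MUL r5<-Mul2 // r0:Add1,r1:7,r2:49,r3:Add2,r4:Mul1,r5:Mul2
cycle 13: stall // r0:Add1,r1:7,r2:49,r3:Add2,r4:Mul1,r5:Mul2
cycle 14: CDB Mul1=70; issue MUL r5<-Mul1 // r0:Add1,r1:7,r2:49,r3:Add2,r4:70,r5:Mul1
cycle 15: - // r0:Add1,r1:7,r2:49,r3:Add2,r4:70,r5:Mul1
cycle 16: - // r0:Add1,r1:7,r2:49,r3:Add2,r4:70,r5:Mul1
cycle 17: CDB Add1=21 // r0:21,r1:7,r2:49,r3:Add2,r4:70,r5:Mul1
cycle 18: CDB Add2=119 // r0:21,r1:7,r2:49,r3:119,r4:70,r5:Mul1
cycle 19: CDB Mul2=343 // r0:21,r1:7,r2:49,r3:119,r4:70,r5:Mul1
cycle 20: - // r0:21,r1:7,r2:49,r3:119,r4:70,r5:Mul1
cycle 21: - // r0:21,r1:7,r2:49,r3:119,r4:70,r5:Mul1
cycle 22: - // r0:21,r1:7,r2:49,r3:119,r4:70,r5:Mul1

STATUS = VALUE 119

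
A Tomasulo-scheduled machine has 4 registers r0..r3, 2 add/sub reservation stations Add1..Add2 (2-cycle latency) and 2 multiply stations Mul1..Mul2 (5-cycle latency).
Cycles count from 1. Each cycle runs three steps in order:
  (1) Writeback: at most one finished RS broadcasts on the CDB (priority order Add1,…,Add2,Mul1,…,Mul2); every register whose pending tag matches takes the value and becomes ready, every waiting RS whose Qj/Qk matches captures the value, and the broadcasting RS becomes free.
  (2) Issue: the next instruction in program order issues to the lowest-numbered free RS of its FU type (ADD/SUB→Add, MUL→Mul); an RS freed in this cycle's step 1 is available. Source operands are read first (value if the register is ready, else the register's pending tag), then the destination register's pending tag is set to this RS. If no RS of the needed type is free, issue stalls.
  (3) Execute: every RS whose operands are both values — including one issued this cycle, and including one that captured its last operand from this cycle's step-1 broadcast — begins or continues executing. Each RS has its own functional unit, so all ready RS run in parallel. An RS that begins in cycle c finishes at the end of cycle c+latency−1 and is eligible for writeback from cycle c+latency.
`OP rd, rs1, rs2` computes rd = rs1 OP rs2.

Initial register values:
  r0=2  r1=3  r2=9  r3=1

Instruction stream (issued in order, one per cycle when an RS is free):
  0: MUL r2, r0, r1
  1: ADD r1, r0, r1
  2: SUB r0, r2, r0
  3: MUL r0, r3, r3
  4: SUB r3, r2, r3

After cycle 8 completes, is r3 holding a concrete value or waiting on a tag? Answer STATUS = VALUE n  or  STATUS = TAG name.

STATUS = VALUE 5

cycle 1: issue MUL r2<-Mul1 // r0:2,r1:3,r2:Mul1,r3:1
cycle 2: issue ADD r1<-Add1 // r0:2,r1:Add1,r2:Mul1,r3:1
cycle 3: issue SUB r0<-Add2 // r0:Add2,r1:Add1,r2:Mul1,r3:1
cycle 4: CDB Add1=5; issue MUL r0<-Mul2 // r0:Mul2,r1:5,r2:Mul1,r3:1
cycle 5: issue SUB r3<-Add1 // r0:Mul2,r1:5,r2:Mul1,r3:Add1
cycle 6: CDB Mul1=6 // r0:Mul2,r1:5,r2:6,r3:Add1
cycle 7: - // r0:Mul2,r1:5,r2:6,r3:Add1
cycle 8: CDB Add1=5 // r0:Mul2,r1:5,r2:6,r3:5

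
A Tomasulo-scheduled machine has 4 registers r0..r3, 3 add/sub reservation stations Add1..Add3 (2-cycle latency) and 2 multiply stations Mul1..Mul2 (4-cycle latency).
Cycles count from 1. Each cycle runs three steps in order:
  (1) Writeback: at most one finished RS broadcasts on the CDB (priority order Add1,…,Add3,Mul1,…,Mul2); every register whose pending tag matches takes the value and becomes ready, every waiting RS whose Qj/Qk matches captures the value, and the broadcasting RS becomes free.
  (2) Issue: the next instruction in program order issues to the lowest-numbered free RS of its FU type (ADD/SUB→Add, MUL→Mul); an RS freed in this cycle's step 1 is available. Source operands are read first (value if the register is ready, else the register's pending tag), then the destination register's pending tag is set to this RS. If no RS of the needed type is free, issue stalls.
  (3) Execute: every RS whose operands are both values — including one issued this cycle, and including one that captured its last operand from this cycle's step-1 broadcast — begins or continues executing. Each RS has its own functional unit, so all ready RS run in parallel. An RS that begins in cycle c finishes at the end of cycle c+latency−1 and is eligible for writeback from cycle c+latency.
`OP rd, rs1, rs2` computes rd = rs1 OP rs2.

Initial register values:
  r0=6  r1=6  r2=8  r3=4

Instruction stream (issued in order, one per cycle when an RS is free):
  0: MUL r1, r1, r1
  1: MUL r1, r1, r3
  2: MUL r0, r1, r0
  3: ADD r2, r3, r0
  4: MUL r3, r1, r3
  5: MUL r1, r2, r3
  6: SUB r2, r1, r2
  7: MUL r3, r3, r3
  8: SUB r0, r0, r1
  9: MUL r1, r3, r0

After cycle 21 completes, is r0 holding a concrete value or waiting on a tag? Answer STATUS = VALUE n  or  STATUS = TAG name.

STATUS = VALUE -499104

  c1: issue MUL r1<-Mul1  regs: r0:6,r1:Mul1,r2:8,r3:4
  c2: issue MUL r1<-Mul2  regs: r0:6,r1:Mul2,r2:8,r3:4
  c3: stall  regs: r0:6,r1:Mul2,r2:8,r3:4
  c4: stall  regs: r0:6,r1:Mul2,r2:8,r3:4
  c5: CDB Mul1=36; issue MUL r0<-Mul1  regs: r0:Mul1,r1:Mul2,r2:8,r3:4
  c6: issue ADD r2<-Add1  regs: r0:Mul1,r1:Mul2,r2:Add1,r3:4
  c7: stall  regs: r0:Mul1,r1:Mul2,r2:Add1,r3:4
  c8: stall  regs: r0:Mul1,r1:Mul2,r2:Add1,r3:4
  c9: CDB Mul2=144; issue MUL r3<-Mul2  regs: r0:Mul1,r1:144,r2:Add1,r3:Mul2
  c10: stall  regs: r0:Mul1,r1:144,r2:Add1,r3:Mul2
  c11: stall  regs: r0:Mul1,r1:144,r2:Add1,r3:Mul2
  c12: stall  regs: r0:Mul1,r1:144,r2:Add1,r3:Mul2
  c13: CDB Mul1=864; issue MUL r1<-Mul1  regs: r0:864,r1:Mul1,r2:Add1,r3:Mul2
  c14: CDB Mul2=576; issue SUB r2<-Add2  regs: r0:864,r1:Mul1,r2:Add2,r3:576
  c15: CDB Add1=868; issue MUL r3<-Mul2  regs: r0:864,r1:Mul1,r2:Add2,r3:Mul2
  c16: issue SUB r0<-Add1  regs: r0:Add1,r1:Mul1,r2:Add2,r3:Mul2
  c17: stall  regs: r0:Add1,r1:Mul1,r2:Add2,r3:Mul2
  c18: stall  regs: r0:Add1,r1:Mul1,r2:Add2,r3:Mul2
  c19: CDB Mul1=499968; issue MUL r1<-Mul1  regs: r0:Add1,r1:Mul1,r2:Add2,r3:Mul2
  c20: CDB Mul2=331776  regs: r0:Add1,r1:Mul1,r2:Add2,r3:331776
  c21: CDB Add1=-499104  regs: r0:-499104,r1:Mul1,r2:Add2,r3:331776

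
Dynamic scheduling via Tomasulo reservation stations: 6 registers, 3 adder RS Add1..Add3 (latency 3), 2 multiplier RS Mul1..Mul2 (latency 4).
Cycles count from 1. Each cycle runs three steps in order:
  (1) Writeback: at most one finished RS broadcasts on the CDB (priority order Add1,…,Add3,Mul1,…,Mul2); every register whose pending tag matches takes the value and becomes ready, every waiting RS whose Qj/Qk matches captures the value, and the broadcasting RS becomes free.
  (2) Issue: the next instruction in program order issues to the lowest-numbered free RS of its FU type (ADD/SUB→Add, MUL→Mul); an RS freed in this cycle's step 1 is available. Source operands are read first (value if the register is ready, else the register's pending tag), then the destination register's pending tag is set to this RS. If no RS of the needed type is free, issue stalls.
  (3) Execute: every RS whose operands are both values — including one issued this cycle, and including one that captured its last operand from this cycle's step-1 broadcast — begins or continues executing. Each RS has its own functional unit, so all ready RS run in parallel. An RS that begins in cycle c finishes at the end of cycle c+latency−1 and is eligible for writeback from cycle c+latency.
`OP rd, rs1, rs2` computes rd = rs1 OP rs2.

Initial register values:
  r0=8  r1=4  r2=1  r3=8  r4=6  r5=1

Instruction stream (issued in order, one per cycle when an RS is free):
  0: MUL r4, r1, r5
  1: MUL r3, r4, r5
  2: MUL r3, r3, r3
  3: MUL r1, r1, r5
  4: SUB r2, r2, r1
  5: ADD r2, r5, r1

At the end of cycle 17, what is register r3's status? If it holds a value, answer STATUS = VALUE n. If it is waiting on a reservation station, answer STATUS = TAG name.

STATUS = VALUE 16

cycle 1: issue MUL r4<-Mul1 // r0:8,r1:4,r2:1,r3:8,r4:Mul1,r5:1
cycle 2: issue MUL r3<-Mul2 // r0:8,r1:4,r2:1,r3:Mul2,r4:Mul1,r5:1
cycle 3: stall // r0:8,r1:4,r2:1,r3:Mul2,r4:Mul1,r5:1
cycle 4: stall // r0:8,r1:4,r2:1,r3:Mul2,r4:Mul1,r5:1
cycle 5: CDB Mul1=4; issue MUL r3<-Mul1 // r0:8,r1:4,r2:1,r3:Mul1,r4:4,r5:1
cycle 6: stall // r0:8,r1:4,r2:1,r3:Mul1,r4:4,r5:1
cycle 7: stall // r0:8,r1:4,r2:1,r3:Mul1,r4:4,r5:1
cycle 8: stall // r0:8,r1:4,r2:1,r3:Mul1,r4:4,r5:1
cycle 9: CDB Mul2=4; issue MUL r1<-Mul2 // r0:8,r1:Mul2,r2:1,r3:Mul1,r4:4,r5:1
cycle 10: issue SUB r2<-Add1 // r0:8,r1:Mul2,r2:Add1,r3:Mul1,r4:4,r5:1
cycle 11: issue ADD r2<-Add2 // r0:8,r1:Mul2,r2:Add2,r3:Mul1,r4:4,r5:1
cycle 12: - // r0:8,r1:Mul2,r2:Add2,r3:Mul1,r4:4,r5:1
cycle 13: CDB Mul1=16 // r0:8,r1:Mul2,r2:Add2,r3:16,r4:4,r5:1
cycle 14: CDB Mul2=4 // r0:8,r1:4,r2:Add2,r3:16,r4:4,r5:1
cycle 15: - // r0:8,r1:4,r2:Add2,r3:16,r4:4,r5:1
cycle 16: - // r0:8,r1:4,r2:Add2,r3:16,r4:4,r5:1
cycle 17: CDB Add1=-3 // r0:8,r1:4,r2:Add2,r3:16,r4:4,r5:1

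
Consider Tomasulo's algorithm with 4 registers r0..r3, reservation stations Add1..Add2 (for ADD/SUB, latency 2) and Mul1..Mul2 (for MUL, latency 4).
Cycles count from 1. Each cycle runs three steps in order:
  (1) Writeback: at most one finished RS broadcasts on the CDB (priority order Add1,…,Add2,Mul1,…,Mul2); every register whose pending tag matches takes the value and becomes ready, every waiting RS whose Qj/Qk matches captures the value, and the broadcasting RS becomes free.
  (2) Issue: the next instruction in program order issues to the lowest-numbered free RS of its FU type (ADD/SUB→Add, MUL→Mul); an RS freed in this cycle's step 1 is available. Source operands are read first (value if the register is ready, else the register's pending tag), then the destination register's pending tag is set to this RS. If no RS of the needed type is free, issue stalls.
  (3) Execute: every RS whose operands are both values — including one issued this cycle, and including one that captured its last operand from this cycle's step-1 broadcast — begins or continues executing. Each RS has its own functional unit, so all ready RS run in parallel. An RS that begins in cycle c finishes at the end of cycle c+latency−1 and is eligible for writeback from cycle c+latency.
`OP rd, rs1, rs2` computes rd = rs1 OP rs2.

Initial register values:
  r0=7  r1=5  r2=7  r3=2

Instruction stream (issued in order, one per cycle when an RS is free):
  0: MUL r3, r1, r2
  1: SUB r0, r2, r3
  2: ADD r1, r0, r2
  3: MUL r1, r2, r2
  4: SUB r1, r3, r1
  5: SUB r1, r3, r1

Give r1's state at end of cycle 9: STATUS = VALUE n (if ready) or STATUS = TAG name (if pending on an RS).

c1: issue MUL r3<-Mul1 | r0:7,r1:5,r2:7,r3:Mul1
c2: issue SUB r0<-Add1 | r0:Add1,r1:5,r2:7,r3:Mul1
c3: issue ADD r1<-Add2 | r0:Add1,r1:Add2,r2:7,r3:Mul1
c4: issue MUL r1<-Mul2 | r0:Add1,r1:Mul2,r2:7,r3:Mul1
c5: CDB Mul1=35; stall | r0:Add1,r1:Mul2,r2:7,r3:35
c6: stall | r0:Add1,r1:Mul2,r2:7,r3:35
c7: CDB Add1=-28; issue SUB r1<-Add1 | r0:-28,r1:Add1,r2:7,r3:35
c8: CDB Mul2=49; stall | r0:-28,r1:Add1,r2:7,r3:35
c9: CDB Add2=-21; issue SUB r1<-Add2 | r0:-28,r1:Add2,r2:7,r3:35

STATUS = TAG Add2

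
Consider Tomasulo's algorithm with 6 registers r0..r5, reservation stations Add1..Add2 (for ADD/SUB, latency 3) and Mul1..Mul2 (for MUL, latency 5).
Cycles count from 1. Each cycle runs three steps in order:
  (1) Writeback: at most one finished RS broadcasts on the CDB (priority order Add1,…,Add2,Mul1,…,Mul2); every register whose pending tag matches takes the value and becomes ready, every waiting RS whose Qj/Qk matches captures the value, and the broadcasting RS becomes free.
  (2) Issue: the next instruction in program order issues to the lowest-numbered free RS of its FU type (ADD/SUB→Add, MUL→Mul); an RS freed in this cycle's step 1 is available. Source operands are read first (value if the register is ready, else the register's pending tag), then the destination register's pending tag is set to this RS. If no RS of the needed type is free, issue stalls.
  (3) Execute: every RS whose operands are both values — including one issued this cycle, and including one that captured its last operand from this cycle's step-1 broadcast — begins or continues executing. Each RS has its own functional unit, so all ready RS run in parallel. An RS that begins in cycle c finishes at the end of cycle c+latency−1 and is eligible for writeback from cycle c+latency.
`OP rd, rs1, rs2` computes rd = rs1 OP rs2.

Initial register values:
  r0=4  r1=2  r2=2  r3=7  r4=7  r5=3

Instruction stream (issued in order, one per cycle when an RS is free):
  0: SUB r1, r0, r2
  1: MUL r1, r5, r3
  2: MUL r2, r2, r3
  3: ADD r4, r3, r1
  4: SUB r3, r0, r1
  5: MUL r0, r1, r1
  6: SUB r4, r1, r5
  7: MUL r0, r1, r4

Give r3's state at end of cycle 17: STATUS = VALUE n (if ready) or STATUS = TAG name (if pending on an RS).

cycle 1: issue SUB r1<-Add1 // r0:4,r1:Add1,r2:2,r3:7,r4:7,r5:3
cycle 2: issue MUL r1<-Mul1 // r0:4,r1:Mul1,r2:2,r3:7,r4:7,r5:3
cycle 3: issue MUL r2<-Mul2 // r0:4,r1:Mul1,r2:Mul2,r3:7,r4:7,r5:3
cycle 4: CDB Add1=2; issue ADD r4<-Add1 // r0:4,r1:Mul1,r2:Mul2,r3:7,r4:Add1,r5:3
cycle 5: issue SUB r3<-Add2 // r0:4,r1:Mul1,r2:Mul2,r3:Add2,r4:Add1,r5:3
cycle 6: stall // r0:4,r1:Mul1,r2:Mul2,r3:Add2,r4:Add1,r5:3
cycle 7: CDB Mul1=21; issue MUL r0<-Mul1 // r0:Mul1,r1:21,r2:Mul2,r3:Add2,r4:Add1,r5:3
cycle 8: CDB Mul2=14; stall // r0:Mul1,r1:21,r2:14,r3:Add2,r4:Add1,r5:3
cycle 9: stall // r0:Mul1,r1:21,r2:14,r3:Add2,r4:Add1,r5:3
cycle 10: CDB Add1=28; issue SUB r4<-Add1 // r0:Mul1,r1:21,r2:14,r3:Add2,r4:Add1,r5:3
cycle 11: CDB Add2=-17; issue MUL r0<-Mul2 // r0:Mul2,r1:21,r2:14,r3:-17,r4:Add1,r5:3
cycle 12: CDB Mul1=441 // r0:Mul2,r1:21,r2:14,r3:-17,r4:Add1,r5:3
cycle 13: CDB Add1=18 // r0:Mul2,r1:21,r2:14,r3:-17,r4:18,r5:3
cycle 14: - // r0:Mul2,r1:21,r2:14,r3:-17,r4:18,r5:3
cycle 15: - // r0:Mul2,r1:21,r2:14,r3:-17,r4:18,r5:3
cycle 16: - // r0:Mul2,r1:21,r2:14,r3:-17,r4:18,r5:3
cycle 17: - // r0:Mul2,r1:21,r2:14,r3:-17,r4:18,r5:3

STATUS = VALUE -17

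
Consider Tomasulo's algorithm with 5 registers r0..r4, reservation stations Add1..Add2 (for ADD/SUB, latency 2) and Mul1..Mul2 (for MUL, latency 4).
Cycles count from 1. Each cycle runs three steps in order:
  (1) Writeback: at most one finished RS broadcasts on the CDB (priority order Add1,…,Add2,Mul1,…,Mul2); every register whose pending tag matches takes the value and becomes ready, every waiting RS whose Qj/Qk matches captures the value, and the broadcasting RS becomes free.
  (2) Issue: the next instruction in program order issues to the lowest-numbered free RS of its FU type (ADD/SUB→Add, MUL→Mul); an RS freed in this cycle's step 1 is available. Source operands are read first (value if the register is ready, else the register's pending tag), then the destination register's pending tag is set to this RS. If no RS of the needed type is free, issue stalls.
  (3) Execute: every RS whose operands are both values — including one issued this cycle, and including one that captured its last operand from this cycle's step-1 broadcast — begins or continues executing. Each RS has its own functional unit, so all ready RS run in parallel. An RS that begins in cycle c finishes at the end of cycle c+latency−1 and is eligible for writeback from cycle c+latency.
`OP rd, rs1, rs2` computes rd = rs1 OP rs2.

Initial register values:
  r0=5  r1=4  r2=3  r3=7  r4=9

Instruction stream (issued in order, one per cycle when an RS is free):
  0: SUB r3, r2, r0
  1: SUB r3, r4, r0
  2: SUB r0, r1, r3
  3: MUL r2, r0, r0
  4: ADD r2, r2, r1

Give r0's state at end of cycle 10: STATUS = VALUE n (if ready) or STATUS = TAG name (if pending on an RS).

c1: issue SUB r3<-Add1 | r0:5,r1:4,r2:3,r3:Add1,r4:9
c2: issue SUB r3<-Add2 | r0:5,r1:4,r2:3,r3:Add2,r4:9
c3: CDB Add1=-2; issue SUB r0<-Add1 | r0:Add1,r1:4,r2:3,r3:Add2,r4:9
c4: CDB Add2=4; issue MUL r2<-Mul1 | r0:Add1,r1:4,r2:Mul1,r3:4,r4:9
c5: issue ADD r2<-Add2 | r0:Add1,r1:4,r2:Add2,r3:4,r4:9
c6: CDB Add1=0 | r0:0,r1:4,r2:Add2,r3:4,r4:9
c7: - | r0:0,r1:4,r2:Add2,r3:4,r4:9
c8: - | r0:0,r1:4,r2:Add2,r3:4,r4:9
c9: - | r0:0,r1:4,r2:Add2,r3:4,r4:9
c10: CDB Mul1=0 | r0:0,r1:4,r2:Add2,r3:4,r4:9

STATUS = VALUE 0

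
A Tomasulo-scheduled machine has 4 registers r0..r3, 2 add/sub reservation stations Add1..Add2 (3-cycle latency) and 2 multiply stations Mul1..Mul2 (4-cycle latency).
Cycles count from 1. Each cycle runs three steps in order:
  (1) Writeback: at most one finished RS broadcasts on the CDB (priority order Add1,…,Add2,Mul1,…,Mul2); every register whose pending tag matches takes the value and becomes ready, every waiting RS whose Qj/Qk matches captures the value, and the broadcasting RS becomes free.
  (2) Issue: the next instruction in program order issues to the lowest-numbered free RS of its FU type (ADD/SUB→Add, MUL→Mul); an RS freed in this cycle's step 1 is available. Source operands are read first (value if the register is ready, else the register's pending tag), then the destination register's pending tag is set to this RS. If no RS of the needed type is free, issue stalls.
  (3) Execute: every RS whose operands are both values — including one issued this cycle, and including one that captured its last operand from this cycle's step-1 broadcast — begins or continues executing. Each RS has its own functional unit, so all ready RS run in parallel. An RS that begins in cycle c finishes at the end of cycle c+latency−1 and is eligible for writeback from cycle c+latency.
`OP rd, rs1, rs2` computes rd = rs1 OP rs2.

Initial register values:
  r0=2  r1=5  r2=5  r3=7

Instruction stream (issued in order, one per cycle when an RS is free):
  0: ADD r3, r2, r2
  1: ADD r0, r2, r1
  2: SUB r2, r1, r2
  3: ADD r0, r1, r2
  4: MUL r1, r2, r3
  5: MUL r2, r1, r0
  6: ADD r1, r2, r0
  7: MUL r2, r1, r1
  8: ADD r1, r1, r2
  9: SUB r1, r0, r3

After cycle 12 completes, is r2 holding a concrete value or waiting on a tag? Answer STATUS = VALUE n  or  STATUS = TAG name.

  c1: issue ADD r3<-Add1  regs: r0:2,r1:5,r2:5,r3:Add1
  c2: issue ADD r0<-Add2  regs: r0:Add2,r1:5,r2:5,r3:Add1
  c3: stall  regs: r0:Add2,r1:5,r2:5,r3:Add1
  c4: CDB Add1=10; issue SUB r2<-Add1  regs: r0:Add2,r1:5,r2:Add1,r3:10
  c5: CDB Add2=10; issue ADD r0<-Add2  regs: r0:Add2,r1:5,r2:Add1,r3:10
  c6: issue MUL r1<-Mul1  regs: r0:Add2,r1:Mul1,r2:Add1,r3:10
  c7: CDB Add1=0; issue MUL r2<-Mul2  regs: r0:Add2,r1:Mul1,r2:Mul2,r3:10
  c8: issue ADD r1<-Add1  regs: r0:Add2,r1:Add1,r2:Mul2,r3:10
  c9: stall  regs: r0:Add2,r1:Add1,r2:Mul2,r3:10
  c10: CDB Add2=5; stall  regs: r0:5,r1:Add1,r2:Mul2,r3:10
  c11: CDB Mul1=0; issue MUL r2<-Mul1  regs: r0:5,r1:Add1,r2:Mul1,r3:10
  c12: issue ADD r1<-Add2  regs: r0:5,r1:Add2,r2:Mul1,r3:10

STATUS = TAG Mul1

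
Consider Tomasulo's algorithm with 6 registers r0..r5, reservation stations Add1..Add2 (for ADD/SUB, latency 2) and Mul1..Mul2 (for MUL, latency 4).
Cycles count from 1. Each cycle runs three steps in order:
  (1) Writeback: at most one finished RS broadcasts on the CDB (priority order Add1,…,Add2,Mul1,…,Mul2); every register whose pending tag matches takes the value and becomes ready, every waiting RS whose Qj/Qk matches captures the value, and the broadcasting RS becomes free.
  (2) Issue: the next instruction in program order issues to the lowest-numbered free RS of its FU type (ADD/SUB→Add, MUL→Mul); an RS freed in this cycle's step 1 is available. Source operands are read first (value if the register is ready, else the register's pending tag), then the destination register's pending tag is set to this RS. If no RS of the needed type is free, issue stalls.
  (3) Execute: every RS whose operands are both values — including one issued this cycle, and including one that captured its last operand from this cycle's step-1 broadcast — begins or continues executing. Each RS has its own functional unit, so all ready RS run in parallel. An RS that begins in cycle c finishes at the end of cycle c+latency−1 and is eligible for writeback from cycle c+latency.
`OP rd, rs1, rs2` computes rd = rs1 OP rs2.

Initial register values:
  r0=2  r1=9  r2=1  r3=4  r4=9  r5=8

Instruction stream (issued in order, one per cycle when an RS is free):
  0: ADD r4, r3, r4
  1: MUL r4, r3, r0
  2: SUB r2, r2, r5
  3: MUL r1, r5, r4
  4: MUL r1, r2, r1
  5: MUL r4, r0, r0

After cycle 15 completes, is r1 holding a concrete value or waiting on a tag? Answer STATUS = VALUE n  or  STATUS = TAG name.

  c1: issue ADD r4<-Add1  regs: r0:2,r1:9,r2:1,r3:4,r4:Add1,r5:8
  c2: issue MUL r4<-Mul1  regs: r0:2,r1:9,r2:1,r3:4,r4:Mul1,r5:8
  c3: CDB Add1=13; issue SUB r2<-Add1  regs: r0:2,r1:9,r2:Add1,r3:4,r4:Mul1,r5:8
  c4: issue MUL r1<-Mul2  regs: r0:2,r1:Mul2,r2:Add1,r3:4,r4:Mul1,r5:8
  c5: CDB Add1=-7; stall  regs: r0:2,r1:Mul2,r2:-7,r3:4,r4:Mul1,r5:8
  c6: CDB Mul1=8; issue MUL r1<-Mul1  regs: r0:2,r1:Mul1,r2:-7,r3:4,r4:8,r5:8
  c7: stall  regs: r0:2,r1:Mul1,r2:-7,r3:4,r4:8,r5:8
  c8: stall  regs: r0:2,r1:Mul1,r2:-7,r3:4,r4:8,r5:8
  c9: stall  regs: r0:2,r1:Mul1,r2:-7,r3:4,r4:8,r5:8
  c10: CDB Mul2=64; issue MUL r4<-Mul2  regs: r0:2,r1:Mul1,r2:-7,r3:4,r4:Mul2,r5:8
  c11: -  regs: r0:2,r1:Mul1,r2:-7,r3:4,r4:Mul2,r5:8
  c12: -  regs: r0:2,r1:Mul1,r2:-7,r3:4,r4:Mul2,r5:8
  c13: -  regs: r0:2,r1:Mul1,r2:-7,r3:4,r4:Mul2,r5:8
  c14: CDB Mul1=-448  regs: r0:2,r1:-448,r2:-7,r3:4,r4:Mul2,r5:8
  c15: CDB Mul2=4  regs: r0:2,r1:-448,r2:-7,r3:4,r4:4,r5:8

STATUS = VALUE -448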